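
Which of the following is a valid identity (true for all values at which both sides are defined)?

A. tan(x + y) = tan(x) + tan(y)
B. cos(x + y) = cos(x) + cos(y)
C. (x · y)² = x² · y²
A: fails at (2, 5) — LHS = tan(7) ≈ 0.8714, RHS = tan(5) + tan(2) ≈ -5.566.
B: fails at (1, 1) — LHS = cos(2) ≈ -0.4161, RHS = 2·cos(1) ≈ 1.081.
C: holds — e.g. at (6, 7), both sides equal 1764.

Answer: C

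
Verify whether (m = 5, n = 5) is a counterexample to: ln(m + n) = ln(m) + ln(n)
Yes

Substituting m = 5, n = 5:
LHS = ln(5 + 5) = ln(10) ≈ 2.303
RHS = ln(5) + ln(5) = 2·ln(5) ≈ 3.219

Since LHS ≠ RHS, this pair disproves the claim.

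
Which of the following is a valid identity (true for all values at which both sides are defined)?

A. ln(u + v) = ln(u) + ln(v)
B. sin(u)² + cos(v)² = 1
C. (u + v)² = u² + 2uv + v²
A: fails at (3, 4) — LHS = ln(7) ≈ 1.946, RHS = ln(3) + ln(4) ≈ 2.485.
B: fails at (1, 2) — LHS = cos(2)² + sin(1)² ≈ 0.8813, RHS = 1.
C: holds — e.g. at (2, 7), both sides equal 81.

Answer: C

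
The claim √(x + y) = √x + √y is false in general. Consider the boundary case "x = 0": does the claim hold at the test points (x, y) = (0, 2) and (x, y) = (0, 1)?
Yes, holds at both test points

At (0, 2): LHS = √(2) ≈ 1.414, RHS = √(2) ≈ 1.414 → equal
At (0, 1): LHS = 1, RHS = 1 → equal

So the claim does hold at both of these boundary points, even though it is not an identity.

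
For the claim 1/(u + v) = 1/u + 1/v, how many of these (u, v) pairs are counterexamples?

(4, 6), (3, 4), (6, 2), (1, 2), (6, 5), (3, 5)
Testing each pair:
(4, 6): LHS = 1/10, RHS = 5/12 → counterexample
(3, 4): LHS = 1/7, RHS = 7/12 → counterexample
(6, 2): LHS = 1/8, RHS = 2/3 → counterexample
(1, 2): LHS = 1/3, RHS = 3/2 → counterexample
(6, 5): LHS = 1/11, RHS = 11/30 → counterexample
(3, 5): LHS = 1/8, RHS = 8/15 → counterexample

That makes 6 counterexamples.

Answer: 6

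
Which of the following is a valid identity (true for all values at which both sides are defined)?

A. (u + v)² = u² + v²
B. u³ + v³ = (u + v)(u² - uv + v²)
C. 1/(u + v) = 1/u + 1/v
A: fails at (2, 4) — LHS = 36, RHS = 20.
B: holds — e.g. at (0, 1), both sides equal 1.
C: fails at (2, 4) — LHS = 1/6, RHS = 3/4.

Answer: B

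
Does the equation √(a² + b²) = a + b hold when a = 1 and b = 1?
Substituting a = 1, b = 1:

LHS = √(1² + 1²) = √(2) ≈ 1.414
RHS = 1 + 1 = 2

LHS ≠ RHS, so the equation does not hold at this point.

Answer: Fails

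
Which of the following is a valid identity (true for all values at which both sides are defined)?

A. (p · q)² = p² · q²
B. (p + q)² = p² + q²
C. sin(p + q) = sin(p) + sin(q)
A: holds — e.g. at (3, 3), both sides equal 81.
B: fails at (1, 1) — LHS = 4, RHS = 2.
C: fails at (6, 7) — LHS = sin(13) ≈ 0.4202, RHS = sin(6) + sin(7) ≈ 0.3776.

Answer: A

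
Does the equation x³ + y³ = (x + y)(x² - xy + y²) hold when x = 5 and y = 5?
Holds

Substituting x = 5, y = 5:

LHS = 5³ + 5³ = 250
RHS = (5 + 5)(5² - 5·5 + 5²) = 250

LHS = RHS, so the equation holds at this point.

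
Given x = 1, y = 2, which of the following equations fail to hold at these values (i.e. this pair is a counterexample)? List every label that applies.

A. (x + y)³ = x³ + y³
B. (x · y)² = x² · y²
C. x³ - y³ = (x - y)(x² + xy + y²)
Evaluating each claim at the given values:
A. LHS = 27, RHS = 9 → fails here (LHS ≠ RHS)
B. LHS = 4, RHS = 4 → holds here (LHS = RHS)
C. LHS = -7, RHS = -7 → holds here (LHS = RHS)

Answer: A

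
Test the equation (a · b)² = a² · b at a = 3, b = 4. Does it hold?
Substituting a = 3, b = 4:

LHS = (3 · 4)² = 144
RHS = 3² · 4 = 36

LHS ≠ RHS, so the equation does not hold at this point.

Answer: Fails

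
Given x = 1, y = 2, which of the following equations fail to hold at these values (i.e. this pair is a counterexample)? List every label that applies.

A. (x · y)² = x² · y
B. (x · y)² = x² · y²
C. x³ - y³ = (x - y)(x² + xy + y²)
Evaluating each claim at the given values:
A. LHS = 4, RHS = 2 → fails here (LHS ≠ RHS)
B. LHS = 4, RHS = 4 → holds here (LHS = RHS)
C. LHS = -7, RHS = -7 → holds here (LHS = RHS)

Answer: A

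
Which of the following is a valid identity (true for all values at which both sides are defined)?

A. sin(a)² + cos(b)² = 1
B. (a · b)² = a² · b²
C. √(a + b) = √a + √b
A: fails at (3, 4) — LHS = sin(3)² + cos(4)² ≈ 0.4472, RHS = 1.
B: holds — e.g. at (4, 5), both sides equal 400.
C: fails at (4, 5) — LHS = 3, RHS = 2 + √(5) ≈ 4.236.

Answer: B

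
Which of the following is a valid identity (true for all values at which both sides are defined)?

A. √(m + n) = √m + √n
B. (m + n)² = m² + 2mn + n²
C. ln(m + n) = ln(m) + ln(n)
B

A: fails at (2, 4) — LHS = √(6) ≈ 2.449, RHS = √(2) + 2 ≈ 3.414.
B: holds — e.g. at (1, 4), both sides equal 25.
C: fails at (4, 6) — LHS = ln(10) ≈ 2.303, RHS = ln(4) + ln(6) ≈ 3.178.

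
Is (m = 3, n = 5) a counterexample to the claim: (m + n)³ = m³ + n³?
Yes

Substituting m = 3, n = 5:
LHS = (3 + 5)³ = 512
RHS = 3³ + 5³ = 152

Since LHS ≠ RHS, this pair disproves the claim.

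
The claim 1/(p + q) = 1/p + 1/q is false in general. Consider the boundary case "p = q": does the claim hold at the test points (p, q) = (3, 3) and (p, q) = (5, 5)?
No, fails at both test points

At (3, 3): LHS = 1/6 ≠ RHS = 2/3
At (5, 5): LHS = 1/10 ≠ RHS = 2/5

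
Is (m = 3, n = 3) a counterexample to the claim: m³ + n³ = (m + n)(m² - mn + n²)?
No

Substituting m = 3, n = 3:
LHS = 3³ + 3³ = 54
RHS = (3 + 3)(3² - 3·3 + 3²) = 54

The sides agree, so this pair does not disprove the claim.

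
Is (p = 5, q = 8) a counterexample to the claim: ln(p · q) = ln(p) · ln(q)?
Substituting p = 5, q = 8:
LHS = ln(5 · 8) = ln(40) ≈ 3.689
RHS = ln(5) · ln(8) ≈ 3.347

Since LHS ≠ RHS, this pair disproves the claim.

Answer: Yes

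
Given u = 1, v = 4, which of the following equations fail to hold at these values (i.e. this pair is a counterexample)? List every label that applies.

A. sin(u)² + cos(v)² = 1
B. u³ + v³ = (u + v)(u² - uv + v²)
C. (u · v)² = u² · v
A, C

Evaluating each claim at the given values:
A. LHS = cos(4)² + sin(1)² ≈ 1.135, RHS = 1 → fails here (LHS ≠ RHS)
B. LHS = 65, RHS = 65 → holds here (LHS = RHS)
C. LHS = 16, RHS = 4 → fails here (LHS ≠ RHS)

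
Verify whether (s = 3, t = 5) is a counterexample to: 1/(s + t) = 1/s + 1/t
Substituting s = 3, t = 5:
LHS = 1/(3 + 5) = 1/8
RHS = 1/3 + 1/5 = 8/15

Since LHS ≠ RHS, this pair disproves the claim.

Answer: Yes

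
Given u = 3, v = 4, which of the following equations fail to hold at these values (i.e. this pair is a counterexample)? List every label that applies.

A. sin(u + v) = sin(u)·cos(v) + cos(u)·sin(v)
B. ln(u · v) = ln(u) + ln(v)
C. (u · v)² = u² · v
Evaluating each claim at the given values:
A. LHS = sin(7) ≈ 0.657, RHS = sin(3)·cos(4) + sin(4)·cos(3) ≈ 0.657 → holds here (LHS = RHS)
B. LHS = ln(12) ≈ 2.485, RHS = ln(3) + ln(4) ≈ 2.485 → holds here (LHS = RHS)
C. LHS = 144, RHS = 36 → fails here (LHS ≠ RHS)

Answer: C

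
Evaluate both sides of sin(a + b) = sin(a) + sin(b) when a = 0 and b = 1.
LHS = sin(0 + 1) = sin(1) ≈ 0.8415
RHS = sin(0) + sin(1) = sin(1) ≈ 0.8415

LHS = RHS: the two sides agree.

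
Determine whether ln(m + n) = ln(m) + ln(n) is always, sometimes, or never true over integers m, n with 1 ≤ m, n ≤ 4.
Sometimes true

It holds at (m, n) = (2, 2) (both sides equal ln(4) ≈ 1.386), but fails at (m, n) = (1, 3) (LHS = ln(4) ≈ 1.386, RHS = ln(3) ≈ 1.099).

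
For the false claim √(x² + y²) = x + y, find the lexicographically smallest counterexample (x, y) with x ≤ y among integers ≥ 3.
(x, y) = (3, 3)

Substituting (3, 3) into the claim:
LHS = √(3² + 3²) = 3·√(2) ≈ 4.243
RHS = 3 + 3 = 6

Since LHS ≠ RHS, this pair disproves the claim, and no lexicographically smaller pair (x ≤ y, integers ≥ 3) does.

For instance (7, 9) is also a counterexample (LHS = √(130) ≈ 11.4, RHS = 16), but it's lexicographically larger.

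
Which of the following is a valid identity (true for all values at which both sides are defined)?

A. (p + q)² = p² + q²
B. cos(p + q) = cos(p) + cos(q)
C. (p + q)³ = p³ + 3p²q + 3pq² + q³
C

A: fails at (6, 7) — LHS = 169, RHS = 85.
B: fails at (2, 5) — LHS = cos(7) ≈ 0.7539, RHS = cos(2) + cos(5) ≈ -0.1325.
C: holds — e.g. at (2, 4), both sides equal 216.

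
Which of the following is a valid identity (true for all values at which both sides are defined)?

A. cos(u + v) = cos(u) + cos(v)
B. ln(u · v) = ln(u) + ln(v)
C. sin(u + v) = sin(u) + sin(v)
A: fails at (2, 5) — LHS = cos(7) ≈ 0.7539, RHS = cos(2) + cos(5) ≈ -0.1325.
B: holds — e.g. at (1, 4), both sides equal ln(4) ≈ 1.386.
C: fails at (3, 7) — LHS = sin(10) ≈ -0.544, RHS = sin(3) + sin(7) ≈ 0.7981.

Answer: B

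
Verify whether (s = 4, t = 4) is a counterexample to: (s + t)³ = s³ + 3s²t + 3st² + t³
Substituting s = 4, t = 4:
LHS = (4 + 4)³ = 512
RHS = 4³ + 3·4²·4 + 3·4·4² + 4³ = 512

The sides agree, so this pair does not disprove the claim.

Answer: No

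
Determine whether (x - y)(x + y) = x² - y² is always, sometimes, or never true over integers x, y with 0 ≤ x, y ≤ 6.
Always true

The identity holds for every pair in the range. For instance at (x, y) = (5, 1): both sides equal 24.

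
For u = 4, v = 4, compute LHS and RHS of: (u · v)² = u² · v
LHS = (4 · 4)² = 256
RHS = 4² · 4 = 64

LHS ≠ RHS, so the equation does not hold here.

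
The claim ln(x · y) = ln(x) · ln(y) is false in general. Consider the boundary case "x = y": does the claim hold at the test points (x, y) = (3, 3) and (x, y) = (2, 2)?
No, fails at both test points

At (3, 3): LHS = ln(9) ≈ 2.197 ≠ RHS = ln(3)² ≈ 1.207
At (2, 2): LHS = ln(4) ≈ 1.386 ≠ RHS = ln(2)² ≈ 0.4805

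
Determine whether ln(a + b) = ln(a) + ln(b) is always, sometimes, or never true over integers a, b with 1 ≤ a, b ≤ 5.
Sometimes true

It holds at (a, b) = (2, 2) (both sides equal ln(4) ≈ 1.386), but fails at (a, b) = (5, 4) (LHS = ln(9) ≈ 2.197, RHS = ln(4) + ln(5) ≈ 2.996).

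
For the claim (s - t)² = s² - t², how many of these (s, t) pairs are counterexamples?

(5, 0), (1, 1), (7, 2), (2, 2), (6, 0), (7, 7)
1

Testing each pair:
(5, 0): LHS = 25, RHS = 25 → satisfies claim
(1, 1): LHS = 0, RHS = 0 → satisfies claim
(7, 2): LHS = 25, RHS = 45 → counterexample
(2, 2): LHS = 0, RHS = 0 → satisfies claim
(6, 0): LHS = 36, RHS = 36 → satisfies claim
(7, 7): LHS = 0, RHS = 0 → satisfies claim

That makes 1 counterexample.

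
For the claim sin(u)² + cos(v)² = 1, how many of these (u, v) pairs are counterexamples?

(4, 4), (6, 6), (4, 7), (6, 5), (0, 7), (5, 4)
Testing each pair:
(4, 4): LHS = cos(4)² + sin(4)² = 1, RHS = 1 → satisfies claim
(6, 6): LHS = sin(6)² + cos(6)² = 1, RHS = 1 → satisfies claim
(4, 7): LHS = cos(7)² + sin(4)² ≈ 1.141, RHS = 1 → counterexample
(6, 5): LHS = sin(6)² + cos(5)² ≈ 0.1585, RHS = 1 → counterexample
(0, 7): LHS = cos(7)² ≈ 0.5684, RHS = 1 → counterexample
(5, 4): LHS = cos(4)² + sin(5)² ≈ 1.347, RHS = 1 → counterexample

That makes 4 counterexamples.

Answer: 4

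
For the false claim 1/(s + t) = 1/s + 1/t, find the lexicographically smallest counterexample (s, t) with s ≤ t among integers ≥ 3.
(s, t) = (3, 3)

Substituting (3, 3) into the claim:
LHS = 1/(3 + 3) = 1/6
RHS = 1/3 + 1/3 = 2/3

Since LHS ≠ RHS, this pair disproves the claim, and no lexicographically smaller pair (s ≤ t, integers ≥ 3) does.

For instance (6, 9) is also a counterexample (LHS = 1/15, RHS = 5/18), but it's lexicographically larger.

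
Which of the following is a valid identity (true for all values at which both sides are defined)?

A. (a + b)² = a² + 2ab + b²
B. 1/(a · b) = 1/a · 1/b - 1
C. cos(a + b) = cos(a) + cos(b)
A: holds — e.g. at (3, 7), both sides equal 100.
B: fails at (2, 2) — LHS = 1/4, RHS = -3/4.
C: fails at (1, 1) — LHS = cos(2) ≈ -0.4161, RHS = 2·cos(1) ≈ 1.081.

Answer: A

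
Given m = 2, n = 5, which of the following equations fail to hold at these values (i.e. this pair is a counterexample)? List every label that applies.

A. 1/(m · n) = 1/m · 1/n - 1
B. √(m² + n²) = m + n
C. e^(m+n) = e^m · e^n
Evaluating each claim at the given values:
A. LHS = 1/10, RHS = -9/10 → fails here (LHS ≠ RHS)
B. LHS = √(29) ≈ 5.385, RHS = 7 → fails here (LHS ≠ RHS)
C. LHS = e^7 ≈ 1097, RHS = e^7 ≈ 1097 → holds here (LHS = RHS)

Answer: A, B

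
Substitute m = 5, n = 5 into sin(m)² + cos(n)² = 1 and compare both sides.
LHS = sin(5)² + cos(5)² = 1
RHS = 1

LHS = RHS: the two sides agree.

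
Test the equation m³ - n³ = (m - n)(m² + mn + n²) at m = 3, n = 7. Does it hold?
Holds

Substituting m = 3, n = 7:

LHS = 3³ - 7³ = -316
RHS = (3 - 7)(3² + 3·7 + 7²) = -316

LHS = RHS, so the equation holds at this point.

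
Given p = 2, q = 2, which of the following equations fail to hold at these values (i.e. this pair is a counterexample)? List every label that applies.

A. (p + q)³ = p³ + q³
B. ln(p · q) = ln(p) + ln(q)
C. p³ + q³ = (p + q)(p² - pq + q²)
Evaluating each claim at the given values:
A. LHS = 64, RHS = 16 → fails here (LHS ≠ RHS)
B. LHS = ln(4) ≈ 1.386, RHS = 2·ln(2) ≈ 1.386 → holds here (LHS = RHS)
C. LHS = 16, RHS = 16 → holds here (LHS = RHS)

Answer: A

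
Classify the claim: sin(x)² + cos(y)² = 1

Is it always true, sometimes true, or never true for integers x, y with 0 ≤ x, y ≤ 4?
It holds at (x, y) = (0, 0) (both sides equal 1), but fails at (x, y) = (3, 0) (LHS = sin(3)² + 1 ≈ 1.02, RHS = 1).

Answer: Sometimes true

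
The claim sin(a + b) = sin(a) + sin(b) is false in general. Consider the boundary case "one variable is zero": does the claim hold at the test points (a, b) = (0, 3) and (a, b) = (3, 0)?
Yes, holds at both test points

At (0, 3): LHS = sin(3) ≈ 0.1411, RHS = sin(3) ≈ 0.1411 → equal
At (3, 0): LHS = sin(3) ≈ 0.1411, RHS = sin(3) ≈ 0.1411 → equal

So the claim does hold at both of these boundary points, even though it is not an identity.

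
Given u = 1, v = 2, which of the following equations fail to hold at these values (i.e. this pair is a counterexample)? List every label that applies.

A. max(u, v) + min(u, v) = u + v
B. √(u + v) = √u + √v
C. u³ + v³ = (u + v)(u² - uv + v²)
Evaluating each claim at the given values:
A. LHS = 3, RHS = 3 → holds here (LHS = RHS)
B. LHS = √(3) ≈ 1.732, RHS = 1 + √(2) ≈ 2.414 → fails here (LHS ≠ RHS)
C. LHS = 9, RHS = 9 → holds here (LHS = RHS)

Answer: B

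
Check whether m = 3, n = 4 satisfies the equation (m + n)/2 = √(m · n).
Substituting m = 3, n = 4:

LHS = (3 + 4)/2 = 7/2
RHS = √(3 · 4) = 2·√(3) ≈ 3.464

LHS ≠ RHS, so the equation does not hold at this point.

Answer: Fails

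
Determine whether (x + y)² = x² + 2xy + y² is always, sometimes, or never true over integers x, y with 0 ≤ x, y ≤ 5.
The identity holds for every pair in the range. For instance at (x, y) = (3, 3): both sides equal 36.

Answer: Always true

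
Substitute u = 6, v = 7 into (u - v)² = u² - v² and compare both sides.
LHS = (6 - 7)² = 1
RHS = 6² - 7² = -13

LHS ≠ RHS, so the equation does not hold here.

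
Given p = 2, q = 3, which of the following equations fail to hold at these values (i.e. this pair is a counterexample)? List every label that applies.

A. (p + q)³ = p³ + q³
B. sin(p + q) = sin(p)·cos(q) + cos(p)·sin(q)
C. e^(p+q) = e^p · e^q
A

Evaluating each claim at the given values:
A. LHS = 125, RHS = 35 → fails here (LHS ≠ RHS)
B. LHS = sin(5) ≈ -0.9589, RHS = sin(2)·cos(3) + sin(3)·cos(2) ≈ -0.9589 → holds here (LHS = RHS)
C. LHS = e^5 ≈ 148.4, RHS = e^5 ≈ 148.4 → holds here (LHS = RHS)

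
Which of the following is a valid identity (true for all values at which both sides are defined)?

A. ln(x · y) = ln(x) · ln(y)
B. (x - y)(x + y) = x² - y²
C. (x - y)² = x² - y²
A: fails at (6, 7) — LHS = ln(42) ≈ 3.738, RHS = ln(6)·ln(7) ≈ 3.487.
B: holds — e.g. at (2, 2), both sides equal 0.
C: fails at (6, 7) — LHS = 1, RHS = -13.

Answer: B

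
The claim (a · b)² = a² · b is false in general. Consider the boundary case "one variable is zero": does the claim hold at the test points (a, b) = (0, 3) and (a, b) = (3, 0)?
At (0, 3): LHS = 0, RHS = 0 → equal
At (3, 0): LHS = 0, RHS = 0 → equal

So the claim does hold at both of these boundary points, even though it is not an identity.

Answer: Yes, holds at both test points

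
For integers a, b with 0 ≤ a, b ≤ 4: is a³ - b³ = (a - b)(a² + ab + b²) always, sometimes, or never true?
Always true

The identity holds for every pair in the range. For instance at (a, b) = (0, 0): both sides equal 0.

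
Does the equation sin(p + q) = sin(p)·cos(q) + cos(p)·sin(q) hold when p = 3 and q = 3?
Substituting p = 3, q = 3:

LHS = sin(3 + 3) = sin(6) ≈ -0.2794
RHS = sin(3)·cos(3) + cos(3)·sin(3) = 2·sin(3)·cos(3) ≈ -0.2794

LHS = RHS, so the equation holds at this point.

Answer: Holds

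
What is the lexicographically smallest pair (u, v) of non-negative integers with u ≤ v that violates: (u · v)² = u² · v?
Substituting (1, 2) into the claim:
LHS = (1 · 2)² = 4
RHS = 1² · 2 = 2

Since LHS ≠ RHS, this pair disproves the claim, and no lexicographically smaller pair (u ≤ v, non-negative integers) does.

For instance (2, 2) is also a counterexample (LHS = 16, RHS = 8), but it's lexicographically larger.

Answer: (u, v) = (1, 2)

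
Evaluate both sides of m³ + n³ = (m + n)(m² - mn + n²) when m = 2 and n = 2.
LHS = 2³ + 2³ = 16
RHS = (2 + 2)(2² - 2·2 + 2²) = 16

LHS = RHS: the two sides agree.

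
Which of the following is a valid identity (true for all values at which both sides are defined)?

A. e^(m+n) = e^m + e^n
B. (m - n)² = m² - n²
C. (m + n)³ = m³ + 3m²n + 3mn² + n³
C

A: fails at (4, 6) — LHS = e^10 ≈ 22026.5, RHS = e^4 + e^6 ≈ 458.
B: fails at (5, 8) — LHS = 9, RHS = -39.
C: holds — e.g. at (6, 7), both sides equal 2197.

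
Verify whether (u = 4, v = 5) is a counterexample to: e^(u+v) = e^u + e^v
Substituting u = 4, v = 5:
LHS = e^(4+5) = e^9 ≈ 8103
RHS = e^4 + e^5 ≈ 203

Since LHS ≠ RHS, this pair disproves the claim.

Answer: Yes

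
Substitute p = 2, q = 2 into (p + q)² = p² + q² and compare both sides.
LHS = (2 + 2)² = 16
RHS = 2² + 2² = 8

LHS ≠ RHS, so the equation does not hold here.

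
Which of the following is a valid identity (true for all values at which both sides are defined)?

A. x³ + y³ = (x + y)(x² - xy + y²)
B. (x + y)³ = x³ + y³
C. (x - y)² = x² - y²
A

A: holds — e.g. at (3, 7), both sides equal 370.
B: fails at (2, 2) — LHS = 64, RHS = 16.
C: fails at (3, 4) — LHS = 1, RHS = -7.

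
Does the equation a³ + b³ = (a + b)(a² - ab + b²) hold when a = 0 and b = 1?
Substituting a = 0, b = 1:

LHS = 0³ + 1³ = 1
RHS = (0 + 1)(0² - 0·1 + 1²) = 1

LHS = RHS, so the equation holds at this point.

Answer: Holds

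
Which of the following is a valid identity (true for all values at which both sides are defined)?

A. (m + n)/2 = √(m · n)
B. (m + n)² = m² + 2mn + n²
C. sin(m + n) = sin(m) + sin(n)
B

A: fails at (3, 7) — LHS = 5, RHS = √(21) ≈ 4.583.
B: holds — e.g. at (3, 3), both sides equal 36.
C: fails at (1, 5) — LHS = sin(6) ≈ -0.2794, RHS = sin(5) + sin(1) ≈ -0.1175.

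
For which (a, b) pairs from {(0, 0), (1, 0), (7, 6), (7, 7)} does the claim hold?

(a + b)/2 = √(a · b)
Testing each pair:
(0, 0): LHS = 0, RHS = 0 → holds
(1, 0): LHS = 1/2, RHS = 0 → fails
(7, 6): LHS = 13/2, RHS = √(42) ≈ 6.481 → fails
(7, 7): LHS = 7, RHS = 7 → holds

2 of 4 pairs satisfy the claim.

Answer: (0, 0), (7, 7)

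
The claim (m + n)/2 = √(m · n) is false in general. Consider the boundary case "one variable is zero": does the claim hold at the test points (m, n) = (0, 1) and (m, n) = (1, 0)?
No, fails at both test points

At (0, 1): LHS = 1/2 ≠ RHS = 0
At (1, 0): LHS = 1/2 ≠ RHS = 0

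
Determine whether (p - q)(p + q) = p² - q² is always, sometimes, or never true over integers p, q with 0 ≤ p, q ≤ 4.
The identity holds for every pair in the range. For instance at (p, q) = (1, 4): both sides equal -15.

Answer: Always true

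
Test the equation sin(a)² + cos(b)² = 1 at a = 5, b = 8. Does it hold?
Fails

Substituting a = 5, b = 8:

LHS = sin(5)² + cos(8)² ≈ 0.9407
RHS = 1

LHS ≠ RHS, so the equation does not hold at this point.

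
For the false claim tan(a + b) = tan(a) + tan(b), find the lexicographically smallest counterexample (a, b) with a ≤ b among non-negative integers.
Substituting (1, 1) into the claim:
LHS = tan(1 + 1) = tan(2) ≈ -2.185
RHS = tan(1) + tan(1) = 2·tan(1) ≈ 3.115

Since LHS ≠ RHS, this pair disproves the claim, and no lexicographically smaller pair (a ≤ b, non-negative integers) does.

For instance (1, 7) is also a counterexample (LHS = tan(8) ≈ -6.8, RHS = tan(7) + tan(1) ≈ 2.429), but it's lexicographically larger.

Answer: (a, b) = (1, 1)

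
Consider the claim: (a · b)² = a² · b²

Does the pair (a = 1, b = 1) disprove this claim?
Substituting a = 1, b = 1:
LHS = (1 · 1)² = 1
RHS = 1² · 1² = 1

The sides agree, so this pair does not disprove the claim.

Answer: No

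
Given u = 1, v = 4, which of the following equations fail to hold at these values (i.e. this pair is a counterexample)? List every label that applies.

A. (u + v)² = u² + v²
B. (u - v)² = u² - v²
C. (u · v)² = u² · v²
Evaluating each claim at the given values:
A. LHS = 25, RHS = 17 → fails here (LHS ≠ RHS)
B. LHS = 9, RHS = -15 → fails here (LHS ≠ RHS)
C. LHS = 16, RHS = 16 → holds here (LHS = RHS)

Answer: A, B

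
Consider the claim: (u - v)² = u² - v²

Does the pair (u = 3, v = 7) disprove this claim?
Substituting u = 3, v = 7:
LHS = (3 - 7)² = 16
RHS = 3² - 7² = -40

Since LHS ≠ RHS, this pair disproves the claim.

Answer: Yes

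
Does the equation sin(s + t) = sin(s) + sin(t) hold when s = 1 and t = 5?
Substituting s = 1, t = 5:

LHS = sin(1 + 5) = sin(6) ≈ -0.2794
RHS = sin(1) + sin(5) ≈ -0.1175

LHS ≠ RHS, so the equation does not hold at this point.

Answer: Fails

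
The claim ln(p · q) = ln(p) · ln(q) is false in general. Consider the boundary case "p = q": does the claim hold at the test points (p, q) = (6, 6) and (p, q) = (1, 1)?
At (6, 6): LHS = ln(36) ≈ 3.584 ≠ RHS = ln(6)² ≈ 3.21
At (1, 1): LHS = 0, RHS = 0 → equal

Answer: Only at (1, 1)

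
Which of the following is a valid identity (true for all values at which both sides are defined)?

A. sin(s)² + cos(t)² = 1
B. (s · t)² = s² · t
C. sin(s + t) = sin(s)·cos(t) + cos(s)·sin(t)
A: fails at (2, 5) — LHS = cos(5)² + sin(2)² ≈ 0.9073, RHS = 1.
B: fails at (3, 3) — LHS = 81, RHS = 27.
C: holds — e.g. at (1, 2), both sides equal sin(3) ≈ 0.1411.

Answer: C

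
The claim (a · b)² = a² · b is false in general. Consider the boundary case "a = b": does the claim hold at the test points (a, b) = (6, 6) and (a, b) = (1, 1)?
At (6, 6): LHS = 1296 ≠ RHS = 216
At (1, 1): LHS = 1, RHS = 1 → equal

Answer: Only at (1, 1)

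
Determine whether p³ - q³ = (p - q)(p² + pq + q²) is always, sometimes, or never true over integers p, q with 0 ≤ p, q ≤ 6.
Always true

The identity holds for every pair in the range. For instance at (p, q) = (4, 3): both sides equal 37.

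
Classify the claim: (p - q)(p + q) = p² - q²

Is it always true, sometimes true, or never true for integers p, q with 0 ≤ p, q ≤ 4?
Always true

The identity holds for every pair in the range. For instance at (p, q) = (3, 4): both sides equal -7.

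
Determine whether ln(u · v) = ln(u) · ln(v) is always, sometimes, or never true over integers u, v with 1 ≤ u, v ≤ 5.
Sometimes true

It holds at (u, v) = (1, 1) (both sides equal 0), but fails at (u, v) = (4, 1) (LHS = ln(4) ≈ 1.386, RHS = 0).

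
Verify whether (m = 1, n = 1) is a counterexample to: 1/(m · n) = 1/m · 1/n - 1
Yes

Substituting m = 1, n = 1:
LHS = 1/(1 · 1) = 1
RHS = 1/1 · 1/1 - 1 = 0

Since LHS ≠ RHS, this pair disproves the claim.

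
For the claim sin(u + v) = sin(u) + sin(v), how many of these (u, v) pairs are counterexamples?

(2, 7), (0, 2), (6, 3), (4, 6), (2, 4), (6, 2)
Testing each pair:
(2, 7): LHS = sin(9) ≈ 0.4121, RHS = sin(7) + sin(2) ≈ 1.566 → counterexample
(0, 2): LHS = sin(2) ≈ 0.9093, RHS = sin(2) ≈ 0.9093 → satisfies claim
(6, 3): LHS = sin(9) ≈ 0.4121, RHS = sin(6) + sin(3) ≈ -0.1383 → counterexample
(4, 6): LHS = sin(10) ≈ -0.544, RHS = sin(4) + sin(6) ≈ -1.036 → counterexample
(2, 4): LHS = sin(6) ≈ -0.2794, RHS = sin(4) + sin(2) ≈ 0.1525 → counterexample
(6, 2): LHS = sin(8) ≈ 0.9894, RHS = sin(6) + sin(2) ≈ 0.6299 → counterexample

That makes 5 counterexamples.

Answer: 5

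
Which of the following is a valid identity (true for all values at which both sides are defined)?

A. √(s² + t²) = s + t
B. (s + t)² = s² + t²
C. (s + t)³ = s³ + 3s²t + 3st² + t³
A: fails at (1, 5) — LHS = √(26) ≈ 5.099, RHS = 6.
B: fails at (2, 2) — LHS = 16, RHS = 8.
C: holds — e.g. at (2, 3), both sides equal 125.

Answer: C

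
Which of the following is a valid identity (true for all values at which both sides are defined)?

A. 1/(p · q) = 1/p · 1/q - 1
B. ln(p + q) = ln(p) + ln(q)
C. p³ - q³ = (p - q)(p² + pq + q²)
A: fails at (2, 2) — LHS = 1/4, RHS = -3/4.
B: fails at (2, 3) — LHS = ln(5) ≈ 1.609, RHS = ln(2) + ln(3) ≈ 1.792.
C: holds — e.g. at (2, 7), both sides equal -335.

Answer: C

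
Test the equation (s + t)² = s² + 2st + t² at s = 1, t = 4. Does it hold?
Holds

Substituting s = 1, t = 4:

LHS = (1 + 4)² = 25
RHS = 1² + 2·1·4 + 4² = 25

LHS = RHS, so the equation holds at this point.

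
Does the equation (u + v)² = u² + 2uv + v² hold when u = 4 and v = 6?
Holds

Substituting u = 4, v = 6:

LHS = (4 + 6)² = 100
RHS = 4² + 2·4·6 + 6² = 100

LHS = RHS, so the equation holds at this point.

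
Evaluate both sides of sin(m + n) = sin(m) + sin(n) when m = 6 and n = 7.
LHS = sin(6 + 7) = sin(13) ≈ 0.4202
RHS = sin(6) + sin(7) ≈ 0.3776

LHS ≠ RHS (they differ by about 0.0426), so the equation does not hold here.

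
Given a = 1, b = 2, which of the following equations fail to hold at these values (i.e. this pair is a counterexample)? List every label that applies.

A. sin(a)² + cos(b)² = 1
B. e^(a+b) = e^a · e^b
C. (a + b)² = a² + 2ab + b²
Evaluating each claim at the given values:
A. LHS = cos(2)² + sin(1)² ≈ 0.8813, RHS = 1 → fails here (LHS ≠ RHS)
B. LHS = e^3 ≈ 20.09, RHS = e^3 ≈ 20.09 → holds here (LHS = RHS)
C. LHS = 9, RHS = 9 → holds here (LHS = RHS)

Answer: A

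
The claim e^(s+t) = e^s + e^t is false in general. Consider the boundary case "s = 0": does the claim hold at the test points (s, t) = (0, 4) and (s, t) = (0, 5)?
At (0, 4): LHS = e^4 ≈ 54.6 ≠ RHS = 1 + e^4 ≈ 55.6
At (0, 5): LHS = e^5 ≈ 148.4 ≠ RHS = 1 + e^5 ≈ 149.4

Answer: No, fails at both test points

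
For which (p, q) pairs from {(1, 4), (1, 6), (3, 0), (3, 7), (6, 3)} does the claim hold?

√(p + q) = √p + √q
Testing each pair:
(1, 4): LHS = √(5) ≈ 2.236, RHS = 3 → fails
(1, 6): LHS = √(7) ≈ 2.646, RHS = 1 + √(6) ≈ 3.449 → fails
(3, 0): LHS = √(3) ≈ 1.732, RHS = √(3) ≈ 1.732 → holds
(3, 7): LHS = √(10) ≈ 3.162, RHS = √(3) + √(7) ≈ 4.378 → fails
(6, 3): LHS = 3, RHS = √(3) + √(6) ≈ 4.182 → fails

1 of 5 pairs satisfies the claim.

Answer: (3, 0)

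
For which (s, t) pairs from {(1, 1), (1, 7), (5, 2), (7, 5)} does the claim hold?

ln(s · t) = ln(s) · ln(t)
Testing each pair:
(1, 1): LHS = 0, RHS = 0 → holds
(1, 7): LHS = ln(7) ≈ 1.946, RHS = 0 → fails
(5, 2): LHS = ln(10) ≈ 2.303, RHS = ln(2)·ln(5) ≈ 1.116 → fails
(7, 5): LHS = ln(35) ≈ 3.555, RHS = ln(5)·ln(7) ≈ 3.132 → fails

1 of 4 pairs satisfies the claim.

Answer: (1, 1)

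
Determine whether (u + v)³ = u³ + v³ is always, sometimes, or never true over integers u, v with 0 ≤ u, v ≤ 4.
Sometimes true

It holds at (u, v) = (0, 2) (both sides equal 8), but fails at (u, v) = (4, 1) (LHS = 125, RHS = 65).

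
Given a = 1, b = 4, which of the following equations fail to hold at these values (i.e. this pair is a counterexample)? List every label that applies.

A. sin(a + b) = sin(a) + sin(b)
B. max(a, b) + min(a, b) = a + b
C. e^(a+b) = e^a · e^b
Evaluating each claim at the given values:
A. LHS = sin(5) ≈ -0.9589, RHS = sin(4) + sin(1) ≈ 0.08467 → fails here (LHS ≠ RHS)
B. LHS = 5, RHS = 5 → holds here (LHS = RHS)
C. LHS = e^5 ≈ 148.4, RHS = e^5 ≈ 148.4 → holds here (LHS = RHS)

Answer: A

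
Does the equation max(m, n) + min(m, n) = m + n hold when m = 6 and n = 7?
Holds

Substituting m = 6, n = 7:

LHS = max(6, 7) + min(6, 7) = 13
RHS = 6 + 7 = 13

LHS = RHS, so the equation holds at this point.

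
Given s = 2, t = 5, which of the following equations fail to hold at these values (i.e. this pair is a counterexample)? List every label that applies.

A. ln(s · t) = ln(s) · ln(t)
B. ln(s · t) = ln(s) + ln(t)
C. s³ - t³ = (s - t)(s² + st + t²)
Evaluating each claim at the given values:
A. LHS = ln(10) ≈ 2.303, RHS = ln(2)·ln(5) ≈ 1.116 → fails here (LHS ≠ RHS)
B. LHS = ln(10) ≈ 2.303, RHS = ln(2) + ln(5) ≈ 2.303 → holds here (LHS = RHS)
C. LHS = -117, RHS = -117 → holds here (LHS = RHS)

Answer: A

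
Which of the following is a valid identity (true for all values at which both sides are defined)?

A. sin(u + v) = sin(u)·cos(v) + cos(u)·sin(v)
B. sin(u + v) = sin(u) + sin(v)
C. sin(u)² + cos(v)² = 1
A

A: holds — e.g. at (2, 7), both sides equal sin(9) ≈ 0.4121.
B: fails at (1, 3) — LHS = sin(4) ≈ -0.7568, RHS = sin(3) + sin(1) ≈ 0.9826.
C: fails at (5, 8) — LHS = cos(8)² + sin(5)² ≈ 0.9407, RHS = 1.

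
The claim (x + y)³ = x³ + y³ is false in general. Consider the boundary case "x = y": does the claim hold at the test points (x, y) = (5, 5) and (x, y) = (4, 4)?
At (5, 5): LHS = 1000 ≠ RHS = 250
At (4, 4): LHS = 512 ≠ RHS = 128

Answer: No, fails at both test points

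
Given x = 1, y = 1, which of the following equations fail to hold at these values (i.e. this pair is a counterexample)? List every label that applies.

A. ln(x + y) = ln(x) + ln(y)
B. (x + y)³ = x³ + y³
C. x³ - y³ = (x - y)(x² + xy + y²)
Evaluating each claim at the given values:
A. LHS = ln(2) ≈ 0.6931, RHS = 0 → fails here (LHS ≠ RHS)
B. LHS = 8, RHS = 2 → fails here (LHS ≠ RHS)
C. LHS = 0, RHS = 0 → holds here (LHS = RHS)

Answer: A, B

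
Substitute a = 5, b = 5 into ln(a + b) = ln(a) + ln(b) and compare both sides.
LHS = ln(5 + 5) = ln(10) ≈ 2.303
RHS = ln(5) + ln(5) = 2·ln(5) ≈ 3.219

LHS ≠ RHS (they differ by about 0.9163), so the equation does not hold here.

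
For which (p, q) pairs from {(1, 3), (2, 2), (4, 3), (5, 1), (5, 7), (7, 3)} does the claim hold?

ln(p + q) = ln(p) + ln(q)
(2, 2)

Testing each pair:
(1, 3): LHS = ln(4) ≈ 1.386, RHS = ln(3) ≈ 1.099 → fails
(2, 2): LHS = ln(4) ≈ 1.386, RHS = 2·ln(2) ≈ 1.386 → holds
(4, 3): LHS = ln(7) ≈ 1.946, RHS = ln(3) + ln(4) ≈ 2.485 → fails
(5, 1): LHS = ln(6) ≈ 1.792, RHS = ln(5) ≈ 1.609 → fails
(5, 7): LHS = ln(12) ≈ 2.485, RHS = ln(5) + ln(7) ≈ 3.555 → fails
(7, 3): LHS = ln(10) ≈ 2.303, RHS = ln(3) + ln(7) ≈ 3.045 → fails

1 of 6 pairs satisfies the claim.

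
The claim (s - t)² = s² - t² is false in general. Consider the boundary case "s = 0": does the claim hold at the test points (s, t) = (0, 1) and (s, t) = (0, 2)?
At (0, 1): LHS = 1 ≠ RHS = -1
At (0, 2): LHS = 4 ≠ RHS = -4

Answer: No, fails at both test points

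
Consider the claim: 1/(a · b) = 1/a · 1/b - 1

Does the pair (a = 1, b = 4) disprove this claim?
Substituting a = 1, b = 4:
LHS = 1/(1 · 4) = 1/4
RHS = 1/1 · 1/4 - 1 = -3/4

Since LHS ≠ RHS, this pair disproves the claim.

Answer: Yes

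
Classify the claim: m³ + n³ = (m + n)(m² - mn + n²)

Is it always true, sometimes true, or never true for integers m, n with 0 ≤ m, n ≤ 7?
Always true

The identity holds for every pair in the range. For instance at (m, n) = (4, 1): both sides equal 65.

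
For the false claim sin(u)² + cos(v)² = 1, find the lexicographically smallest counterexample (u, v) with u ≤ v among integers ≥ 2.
Substituting (2, 3) into the claim:
LHS = sin(2)² + cos(3)² ≈ 1.807
RHS = 1

Since LHS ≠ RHS, this pair disproves the claim, and no lexicographically smaller pair (u ≤ v, integers ≥ 2) does.

For instance (7, 9) is also a counterexample (LHS = sin(7)² + cos(9)² ≈ 1.262, RHS = 1), but it's lexicographically larger.

Answer: (u, v) = (2, 3)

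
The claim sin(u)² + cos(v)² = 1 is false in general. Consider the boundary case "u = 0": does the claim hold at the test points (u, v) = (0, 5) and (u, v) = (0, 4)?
At (0, 5): LHS = cos(5)² ≈ 0.08046 ≠ RHS = 1
At (0, 4): LHS = cos(4)² ≈ 0.4272 ≠ RHS = 1

Answer: No, fails at both test points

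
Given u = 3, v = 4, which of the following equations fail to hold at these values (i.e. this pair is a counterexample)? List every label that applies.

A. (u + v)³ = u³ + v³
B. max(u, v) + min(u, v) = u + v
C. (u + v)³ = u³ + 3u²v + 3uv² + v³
Evaluating each claim at the given values:
A. LHS = 343, RHS = 91 → fails here (LHS ≠ RHS)
B. LHS = 7, RHS = 7 → holds here (LHS = RHS)
C. LHS = 343, RHS = 343 → holds here (LHS = RHS)

Answer: A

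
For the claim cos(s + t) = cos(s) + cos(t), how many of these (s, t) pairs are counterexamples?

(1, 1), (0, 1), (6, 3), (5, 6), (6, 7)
Testing each pair:
(1, 1): LHS = cos(2) ≈ -0.4161, RHS = 2·cos(1) ≈ 1.081 → counterexample
(0, 1): LHS = cos(1) ≈ 0.5403, RHS = cos(1) + 1 ≈ 1.54 → counterexample
(6, 3): LHS = cos(9) ≈ -0.9111, RHS = cos(3) + cos(6) ≈ -0.02982 → counterexample
(5, 6): LHS = cos(11) ≈ 0.004426, RHS = cos(5) + cos(6) ≈ 1.244 → counterexample
(6, 7): LHS = cos(13) ≈ 0.9074, RHS = cos(7) + cos(6) ≈ 1.714 → counterexample

That makes 5 counterexamples.

Answer: 5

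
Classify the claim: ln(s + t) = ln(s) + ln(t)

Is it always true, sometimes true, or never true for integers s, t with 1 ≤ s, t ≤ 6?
Sometimes true

It holds at (s, t) = (2, 2) (both sides equal ln(4) ≈ 1.386), but fails at (s, t) = (3, 2) (LHS = ln(5) ≈ 1.609, RHS = ln(2) + ln(3) ≈ 1.792).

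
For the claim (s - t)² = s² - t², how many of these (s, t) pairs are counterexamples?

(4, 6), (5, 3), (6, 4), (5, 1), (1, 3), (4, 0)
5

Testing each pair:
(4, 6): LHS = 4, RHS = -20 → counterexample
(5, 3): LHS = 4, RHS = 16 → counterexample
(6, 4): LHS = 4, RHS = 20 → counterexample
(5, 1): LHS = 16, RHS = 24 → counterexample
(1, 3): LHS = 4, RHS = -8 → counterexample
(4, 0): LHS = 16, RHS = 16 → satisfies claim

That makes 5 counterexamples.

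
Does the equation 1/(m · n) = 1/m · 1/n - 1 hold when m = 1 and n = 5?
Fails

Substituting m = 1, n = 5:

LHS = 1/(1 · 5) = 1/5
RHS = 1/1 · 1/5 - 1 = -4/5

LHS ≠ RHS, so the equation does not hold at this point.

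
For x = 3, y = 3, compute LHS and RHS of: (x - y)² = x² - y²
LHS = (3 - 3)² = 0
RHS = 3² - 3² = 0

LHS = RHS: the two sides agree.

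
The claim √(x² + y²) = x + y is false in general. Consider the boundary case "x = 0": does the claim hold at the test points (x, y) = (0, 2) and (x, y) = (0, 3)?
Yes, holds at both test points

At (0, 2): LHS = 2, RHS = 2 → equal
At (0, 3): LHS = 3, RHS = 3 → equal

So the claim does hold at both of these boundary points, even though it is not an identity.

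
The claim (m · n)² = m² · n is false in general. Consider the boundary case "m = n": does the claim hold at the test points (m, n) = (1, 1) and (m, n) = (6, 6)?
Only at (1, 1)

At (1, 1): LHS = 1, RHS = 1 → equal
At (6, 6): LHS = 1296 ≠ RHS = 216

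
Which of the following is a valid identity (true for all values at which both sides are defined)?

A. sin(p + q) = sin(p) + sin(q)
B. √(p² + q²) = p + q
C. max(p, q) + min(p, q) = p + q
C

A: fails at (1, 5) — LHS = sin(6) ≈ -0.2794, RHS = sin(5) + sin(1) ≈ -0.1175.
B: fails at (5, 8) — LHS = √(89) ≈ 9.434, RHS = 13.
C: holds — e.g. at (1, 4), both sides equal 5.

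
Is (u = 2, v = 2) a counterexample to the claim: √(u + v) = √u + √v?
Substituting u = 2, v = 2:
LHS = √(2 + 2) = 2
RHS = √2 + √2 = 2·√(2) ≈ 2.828

Since LHS ≠ RHS, this pair disproves the claim.

Answer: Yes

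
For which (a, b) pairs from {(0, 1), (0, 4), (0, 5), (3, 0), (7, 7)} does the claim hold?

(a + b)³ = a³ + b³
(0, 1), (0, 4), (0, 5), (3, 0)

Testing each pair:
(0, 1): LHS = 1, RHS = 1 → holds
(0, 4): LHS = 64, RHS = 64 → holds
(0, 5): LHS = 125, RHS = 125 → holds
(3, 0): LHS = 27, RHS = 27 → holds
(7, 7): LHS = 2744, RHS = 686 → fails

4 of 5 pairs satisfy the claim.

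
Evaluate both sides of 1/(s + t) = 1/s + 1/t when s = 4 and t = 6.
LHS = 1/(4 + 6) = 1/10
RHS = 1/4 + 1/6 = 5/12

LHS ≠ RHS, so the equation does not hold here.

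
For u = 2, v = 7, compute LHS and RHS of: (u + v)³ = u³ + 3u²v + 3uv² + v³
LHS = (2 + 7)³ = 729
RHS = 2³ + 3·2²·7 + 3·2·7² + 7³ = 729

LHS = RHS: the two sides agree.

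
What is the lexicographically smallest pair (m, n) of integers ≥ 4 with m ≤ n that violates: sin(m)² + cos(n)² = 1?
(m, n) = (4, 5)

At (4, 4): both sides equal 1, so it holds there.

Substituting (4, 5) into the claim:
LHS = sin(4)² + cos(5)² ≈ 0.6532
RHS = 1

Since LHS ≠ RHS, this pair disproves the claim, and no lexicographically smaller pair (m ≤ n, integers ≥ 4) does.

For instance (7, 8) is also a counterexample (LHS = cos(8)² + sin(7)² ≈ 0.4528, RHS = 1), but it's lexicographically larger.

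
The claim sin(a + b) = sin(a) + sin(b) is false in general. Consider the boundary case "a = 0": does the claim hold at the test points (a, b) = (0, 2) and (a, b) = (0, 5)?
At (0, 2): LHS = sin(2) ≈ 0.9093, RHS = sin(2) ≈ 0.9093 → equal
At (0, 5): LHS = sin(5) ≈ -0.9589, RHS = sin(5) ≈ -0.9589 → equal

So the claim does hold at both of these boundary points, even though it is not an identity.

Answer: Yes, holds at both test points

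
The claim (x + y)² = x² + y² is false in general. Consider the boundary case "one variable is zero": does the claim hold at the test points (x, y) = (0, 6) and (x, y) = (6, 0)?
At (0, 6): LHS = 36, RHS = 36 → equal
At (6, 0): LHS = 36, RHS = 36 → equal

So the claim does hold at both of these boundary points, even though it is not an identity.

Answer: Yes, holds at both test points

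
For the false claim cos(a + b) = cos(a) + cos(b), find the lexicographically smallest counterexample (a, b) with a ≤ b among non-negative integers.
Substituting (0, 0) into the claim:
LHS = cos(0 + 0) = 1
RHS = cos(0) + cos(0) = 2

Since LHS ≠ RHS, this pair disproves the claim, and no lexicographically smaller pair (a ≤ b, non-negative integers) does.

For instance (5, 6) is also a counterexample (LHS = cos(11) ≈ 0.004426, RHS = cos(5) + cos(6) ≈ 1.244), but it's lexicographically larger.

Answer: (a, b) = (0, 0)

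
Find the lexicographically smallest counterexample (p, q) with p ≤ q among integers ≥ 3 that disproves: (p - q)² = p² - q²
At (3, 3): both sides equal 0, so it holds there.

Substituting (3, 4) into the claim:
LHS = (3 - 4)² = 1
RHS = 3² - 4² = -7

Since LHS ≠ RHS, this pair disproves the claim, and no lexicographically smaller pair (p ≤ q, integers ≥ 3) does.

For instance (3, 9) is also a counterexample (LHS = 36, RHS = -72), but it's lexicographically larger.

Answer: (p, q) = (3, 4)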